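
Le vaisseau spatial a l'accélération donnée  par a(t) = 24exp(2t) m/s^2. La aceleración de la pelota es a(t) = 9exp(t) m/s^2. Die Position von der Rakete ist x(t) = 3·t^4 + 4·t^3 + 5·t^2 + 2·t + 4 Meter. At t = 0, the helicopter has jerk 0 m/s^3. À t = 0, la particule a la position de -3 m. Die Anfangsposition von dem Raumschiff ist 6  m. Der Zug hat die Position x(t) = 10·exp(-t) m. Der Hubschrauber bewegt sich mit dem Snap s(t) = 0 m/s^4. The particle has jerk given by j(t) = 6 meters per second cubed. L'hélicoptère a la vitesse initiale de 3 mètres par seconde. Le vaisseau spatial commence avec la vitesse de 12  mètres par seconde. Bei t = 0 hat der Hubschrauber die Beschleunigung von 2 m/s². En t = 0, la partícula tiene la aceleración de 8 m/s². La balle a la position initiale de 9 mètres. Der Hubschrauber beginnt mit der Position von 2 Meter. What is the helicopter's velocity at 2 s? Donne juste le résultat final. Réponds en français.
À t = 2, v = 7.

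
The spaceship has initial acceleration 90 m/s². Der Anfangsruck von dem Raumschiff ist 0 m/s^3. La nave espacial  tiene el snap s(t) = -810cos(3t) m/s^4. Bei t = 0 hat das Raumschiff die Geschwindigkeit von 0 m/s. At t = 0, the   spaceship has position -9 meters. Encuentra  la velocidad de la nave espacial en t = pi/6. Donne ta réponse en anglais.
To find the answer, we compute 3 antiderivatives of s(t) = -810·cos(3·t). The antiderivative of snap, with j(0) = 0, gives jerk: j(t) = -270·sin(3·t). Integrating jerk and using the initial condition a(0) = 90, we get a(t) = 90·cos(3·t). Integrating acceleration and using the initial condition v(0) = 0, we get v(t) = 30·sin(3·t). We have velocity v(t) = 30·sin(3·t). Substituting t = pi/6: v(pi/6) = 30.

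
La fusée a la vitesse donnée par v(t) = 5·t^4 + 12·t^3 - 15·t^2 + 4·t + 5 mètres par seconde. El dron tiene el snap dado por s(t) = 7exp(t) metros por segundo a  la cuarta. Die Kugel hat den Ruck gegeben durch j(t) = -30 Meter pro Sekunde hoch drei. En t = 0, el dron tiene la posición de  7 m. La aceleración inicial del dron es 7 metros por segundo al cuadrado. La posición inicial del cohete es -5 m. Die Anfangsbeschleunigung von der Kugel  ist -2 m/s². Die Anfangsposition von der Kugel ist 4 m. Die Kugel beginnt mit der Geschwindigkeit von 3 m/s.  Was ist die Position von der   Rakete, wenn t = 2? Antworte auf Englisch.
We need to integrate our velocity equation v(t) = 5·t^4 + 12·t^3 - 15·t^2 + 4·t + 5 1 time. The integral of velocity, with x(0) = -5, gives position: x(t) = t^5 + 3·t^4 - 5·t^3 + 2·t^2 + 5·t - 5. From the given position equation x(t) = t^5 + 3·t^4 - 5·t^3 + 2·t^2 + 5·t - 5, we substitute t = 2 to get x = 53.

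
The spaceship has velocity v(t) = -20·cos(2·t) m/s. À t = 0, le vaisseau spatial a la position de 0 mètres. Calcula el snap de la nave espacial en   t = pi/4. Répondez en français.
Pour résoudre ceci, nous devons prendre 3 dérivées de notre équation de la vitesse v(t) = -20·cos(2·t). En prenant d/dt de v(t), nous trouvons a(t) = 40·sin(2·t). En prenant d/dt de a(t), nous trouvons j(t) = 80·cos(2·t). En prenant d/dt de j(t), nous trouvons s(t) = -160·sin(2·t). En utilisant s(t) = -160·sin(2·t) et en substituant t = pi/4, nous trouvons s = -160.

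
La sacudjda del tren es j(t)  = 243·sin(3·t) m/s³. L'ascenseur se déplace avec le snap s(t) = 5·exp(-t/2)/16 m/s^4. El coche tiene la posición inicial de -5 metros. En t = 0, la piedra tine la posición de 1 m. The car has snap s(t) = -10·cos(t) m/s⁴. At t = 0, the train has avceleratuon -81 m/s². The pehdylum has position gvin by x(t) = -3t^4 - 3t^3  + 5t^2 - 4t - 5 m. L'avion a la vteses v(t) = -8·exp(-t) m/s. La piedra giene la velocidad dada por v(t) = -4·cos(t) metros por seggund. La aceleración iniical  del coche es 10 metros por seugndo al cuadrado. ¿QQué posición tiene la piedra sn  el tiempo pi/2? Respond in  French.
En partant de la vitesse v(t) = -4·cos(t), nous prenons 1 intégrale. L'intégrale de la vitesse est la position. En utilisant x(0) = 1, nous obtenons x(t) = 1 - 4·sin(t). De l'équation de la position x(t) = 1 - 4·sin(t), nous substituons t = pi/2 pour obtenir x = -3.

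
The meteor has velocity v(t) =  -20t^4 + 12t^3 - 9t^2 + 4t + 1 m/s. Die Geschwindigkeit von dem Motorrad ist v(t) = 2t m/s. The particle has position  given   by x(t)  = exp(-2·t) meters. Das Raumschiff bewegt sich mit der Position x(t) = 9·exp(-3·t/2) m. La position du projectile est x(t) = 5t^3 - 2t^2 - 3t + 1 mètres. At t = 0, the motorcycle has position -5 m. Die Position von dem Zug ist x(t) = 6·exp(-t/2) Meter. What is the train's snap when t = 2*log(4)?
To solve this, we need to take 4 derivatives of our position equation x(t) = 6·exp(-t/2). The derivative of position gives velocity: v(t) = -3·exp(-t/2). Taking d/dt of v(t), we find a(t) = 3·exp(-t/2)/2. Taking d/dt of a(t), we find j(t) = -3·exp(-t/2)/4. Differentiating jerk, we get snap: s(t) = 3·exp(-t/2)/8. Using s(t) = 3·exp(-t/2)/8 and substituting t = 2*log(4), we find s = 3/32.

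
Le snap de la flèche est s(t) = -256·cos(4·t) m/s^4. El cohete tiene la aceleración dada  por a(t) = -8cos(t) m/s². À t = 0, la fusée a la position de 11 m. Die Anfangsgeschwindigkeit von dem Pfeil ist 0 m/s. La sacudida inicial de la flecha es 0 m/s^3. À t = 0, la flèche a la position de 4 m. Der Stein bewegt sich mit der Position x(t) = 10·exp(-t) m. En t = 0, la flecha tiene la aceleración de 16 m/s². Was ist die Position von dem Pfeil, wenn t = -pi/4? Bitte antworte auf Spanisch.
Partiendo del snap s(t) = -256·cos(4·t), tomamos 4 integrales. La integral del snap, con j(0) = 0, da la sacudida: j(t) = -64·sin(4·t). Integrando la sacudida y usando la condición inicial a(0) = 16, obtenemos a(t) = 16·cos(4·t). Tomando ∫a(t)dt y aplicando v(0) = 0, encontramos v(t) = 4·sin(4·t). La antiderivada de la velocidad es la posición. Usando x(0) = 4, obtenemos x(t) = 5 - cos(4·t). Tenemos la posición x(t) = 5 - cos(4·t). Sustituyendo t = -pi/4: x(-pi/4) = 6.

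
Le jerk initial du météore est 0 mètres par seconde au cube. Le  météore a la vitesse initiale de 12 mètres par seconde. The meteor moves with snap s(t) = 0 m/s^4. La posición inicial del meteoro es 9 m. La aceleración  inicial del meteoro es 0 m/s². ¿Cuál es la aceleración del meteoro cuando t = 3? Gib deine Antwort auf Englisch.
To find the answer, we compute 2 integrals of s(t) = 0. The antiderivative of snap, with j(0) = 0, gives jerk: j(t) = 0. The antiderivative of jerk, with a(0) = 0, gives acceleration: a(t) = 0. Using a(t) = 0 and substituting t = 3, we find a = 0.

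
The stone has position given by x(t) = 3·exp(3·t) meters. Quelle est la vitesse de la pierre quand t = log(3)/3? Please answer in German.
Um dies zu lösen, müssen wir 1 Ableitung unserer Gleichung für die Position x(t) = 3·exp(3·t) nehmen. Mit d/dt von x(t) finden wir v(t) = 9·exp(3·t). Wir haben die Geschwindigkeit v(t) = 9·exp(3·t). Durch Einsetzen von t = log(3)/3: v(log(3)/3) = 27.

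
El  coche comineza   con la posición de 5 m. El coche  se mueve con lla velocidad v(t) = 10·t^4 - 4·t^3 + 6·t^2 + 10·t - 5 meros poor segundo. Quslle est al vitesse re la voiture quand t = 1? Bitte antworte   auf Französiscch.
De l'équation de la vitesse v(t) = 10·t^4 - 4·t^3 + 6·t^2 + 10·t - 5, nous substituons t = 1 pour obtenir v = 17.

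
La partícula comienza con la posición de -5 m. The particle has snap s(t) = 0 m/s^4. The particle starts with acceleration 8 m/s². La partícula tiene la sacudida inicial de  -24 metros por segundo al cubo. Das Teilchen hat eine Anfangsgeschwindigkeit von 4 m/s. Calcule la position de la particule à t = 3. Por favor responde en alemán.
Ausgehend von dem Snap s(t) = 0, nehmen wir 4 Stammfunktionen. Die Stammfunktion von dem Snap, mit j(0) = -24, ergibt den Ruck: j(t) = -24. Durch Integration von dem Ruck und Verwendung der Anfangsbedingung a(0) = 8, erhalten wir a(t) = 8 - 24·t. Die Stammfunktion von der Beschleunigung ist die Geschwindigkeit. Mit v(0) = 4 erhalten wir v(t) = -12·t^2 + 8·t + 4. Das Integral von der Geschwindigkeit ist die Position. Mit x(0) = -5 erhalten wir x(t) = -4·t^3 + 4·t^2 + 4·t - 5. Wir haben die Position x(t) = -4·t^3 + 4·t^2 + 4·t - 5. Durch Einsetzen von t = 3: x(3) = -65.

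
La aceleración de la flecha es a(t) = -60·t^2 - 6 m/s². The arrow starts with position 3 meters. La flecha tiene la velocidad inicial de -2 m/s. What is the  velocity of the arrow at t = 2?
We need to integrate our acceleration equation a(t) = -60·t^2 - 6 1 time. The antiderivative of acceleration, with v(0) = -2, gives velocity: v(t) = -20·t^3 - 6·t - 2. We have velocity v(t) = -20·t^3 - 6·t - 2. Substituting t = 2: v(2) = -174.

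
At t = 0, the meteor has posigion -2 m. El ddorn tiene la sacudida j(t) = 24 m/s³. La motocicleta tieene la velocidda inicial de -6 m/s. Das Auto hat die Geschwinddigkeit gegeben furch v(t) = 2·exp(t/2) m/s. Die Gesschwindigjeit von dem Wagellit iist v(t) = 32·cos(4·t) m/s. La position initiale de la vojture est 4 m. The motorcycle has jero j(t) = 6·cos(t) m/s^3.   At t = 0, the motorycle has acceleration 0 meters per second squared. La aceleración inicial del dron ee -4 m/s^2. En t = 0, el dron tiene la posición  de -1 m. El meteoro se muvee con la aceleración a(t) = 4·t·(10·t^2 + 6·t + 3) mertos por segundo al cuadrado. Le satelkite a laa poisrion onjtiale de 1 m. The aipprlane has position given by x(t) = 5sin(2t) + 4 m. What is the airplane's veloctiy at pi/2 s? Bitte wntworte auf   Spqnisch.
Debemos derivar nuestra ecuación de la posición x(t) = 5·sin(2·t) + 4 1 vez. La derivada de la posición da la velocidad: v(t) = 10·cos(2·t). De la ecuación de la velocidad v(t) = 10·cos(2·t), sustituimos t = pi/2 para obtener v = -10.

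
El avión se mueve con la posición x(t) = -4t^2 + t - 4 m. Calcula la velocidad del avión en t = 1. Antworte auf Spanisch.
Debemos derivar nuestra ecuación de la posición x(t) = -4·t^2 + t - 4 1 vez. La derivada de la posición da la velocidad: v(t) = 1 - 8·t. De la ecuación de la velocidad v(t) = 1 - 8·t, sustituimos t = 1 para obtener v = -7.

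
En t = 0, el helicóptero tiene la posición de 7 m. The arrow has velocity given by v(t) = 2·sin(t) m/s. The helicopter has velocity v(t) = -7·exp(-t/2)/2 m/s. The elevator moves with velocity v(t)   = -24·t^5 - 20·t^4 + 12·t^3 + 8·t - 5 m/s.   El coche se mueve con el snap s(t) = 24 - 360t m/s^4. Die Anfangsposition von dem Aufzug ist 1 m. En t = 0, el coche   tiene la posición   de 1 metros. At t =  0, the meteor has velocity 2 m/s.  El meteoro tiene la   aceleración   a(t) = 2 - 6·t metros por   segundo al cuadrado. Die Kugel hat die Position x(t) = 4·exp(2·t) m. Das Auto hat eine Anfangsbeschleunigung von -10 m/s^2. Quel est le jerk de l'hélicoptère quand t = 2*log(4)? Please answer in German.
Ausgehend von der Geschwindigkeit v(t) = -7·exp(-t/2)/2, nehmen wir 2 Ableitungen. Die Ableitung von der Geschwindigkeit ergibt die Beschleunigung: a(t) = 7·exp(-t/2)/4. Mit d/dt von a(t) finden wir j(t) = -7·exp(-t/2)/8. Wir haben den Ruck j(t) = -7·exp(-t/2)/8. Durch Einsetzen von t = 2*log(4): j(2*log(4)) = -7/32.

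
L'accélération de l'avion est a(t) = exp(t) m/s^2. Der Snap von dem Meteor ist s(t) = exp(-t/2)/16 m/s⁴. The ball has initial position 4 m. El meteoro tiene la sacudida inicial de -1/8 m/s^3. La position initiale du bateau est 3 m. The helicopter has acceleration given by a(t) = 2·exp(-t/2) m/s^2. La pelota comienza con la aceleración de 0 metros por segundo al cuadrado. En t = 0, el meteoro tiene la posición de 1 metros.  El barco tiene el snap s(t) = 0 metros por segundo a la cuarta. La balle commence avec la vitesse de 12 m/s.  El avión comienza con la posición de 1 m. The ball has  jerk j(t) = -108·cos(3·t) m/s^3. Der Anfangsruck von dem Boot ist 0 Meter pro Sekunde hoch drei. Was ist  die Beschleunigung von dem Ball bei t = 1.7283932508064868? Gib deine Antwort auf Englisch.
We must find the integral of our jerk equation j(t) = -108·cos(3·t) 1 time. The integral of jerk, with a(0) = 0, gives acceleration: a(t) = -36·sin(3·t). We have acceleration a(t) = -36·sin(3·t). Substituting t = 1.7283932508064868: a(1.7283932508064868) = 32.0508329583242.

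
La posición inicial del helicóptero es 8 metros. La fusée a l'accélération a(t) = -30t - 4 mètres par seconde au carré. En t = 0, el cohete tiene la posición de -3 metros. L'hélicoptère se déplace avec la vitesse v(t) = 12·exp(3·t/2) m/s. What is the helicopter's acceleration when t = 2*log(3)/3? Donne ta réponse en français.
Nous devons dériver notre équation de la vitesse v(t) = 12·exp(3·t/2) 1 fois. En prenant d/dt de v(t), nous trouvons a(t) = 18·exp(3·t/2). En utilisant a(t) = 18·exp(3·t/2) et en substituant t = 2*log(3)/3, nous trouvons a = 54.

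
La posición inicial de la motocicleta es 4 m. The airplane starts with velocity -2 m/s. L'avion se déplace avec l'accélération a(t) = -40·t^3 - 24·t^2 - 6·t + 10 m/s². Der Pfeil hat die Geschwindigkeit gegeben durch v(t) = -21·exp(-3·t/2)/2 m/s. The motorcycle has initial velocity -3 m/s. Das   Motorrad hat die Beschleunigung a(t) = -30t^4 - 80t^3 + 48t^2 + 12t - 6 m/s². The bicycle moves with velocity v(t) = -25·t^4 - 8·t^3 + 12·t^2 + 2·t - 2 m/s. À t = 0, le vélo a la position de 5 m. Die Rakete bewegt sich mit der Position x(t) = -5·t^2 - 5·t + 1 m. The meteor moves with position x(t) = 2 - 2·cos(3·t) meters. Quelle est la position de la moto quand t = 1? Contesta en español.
Necesitamos integrar nuestra ecuación de la aceleración a(t) = -30·t^4 - 80·t^3 + 48·t^2 + 12·t - 6 2 veces. La antiderivada de la aceleración, con v(0) = -3, da la velocidad: v(t) = -6·t^5 - 20·t^4 + 16·t^3 + 6·t^2 - 6·t - 3. La antiderivada de la velocidad es la posición. Usando x(0) = 4, obtenemos x(t) = -t^6 - 4·t^5 + 4·t^4 + 2·t^3 - 3·t^2 - 3·t + 4. De la ecuación de la posición x(t) = -t^6 - 4·t^5 + 4·t^4 + 2·t^3 - 3·t^2 - 3·t + 4, sustituimos t = 1 para obtener x = -1.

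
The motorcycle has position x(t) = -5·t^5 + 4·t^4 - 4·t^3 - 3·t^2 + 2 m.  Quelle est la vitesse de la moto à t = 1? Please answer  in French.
En partant de la position x(t) = -5·t^5 + 4·t^4 - 4·t^3 - 3·t^2 + 2, nous prenons 1 dérivée. La dérivée de la position donne la vitesse: v(t) = -25·t^4 + 16·t^3 - 12·t^2 - 6·t. De l'équation de la vitesse v(t) = -25·t^4 + 16·t^3 - 12·t^2 - 6·t, nous substituons t = 1 pour obtenir v = -27.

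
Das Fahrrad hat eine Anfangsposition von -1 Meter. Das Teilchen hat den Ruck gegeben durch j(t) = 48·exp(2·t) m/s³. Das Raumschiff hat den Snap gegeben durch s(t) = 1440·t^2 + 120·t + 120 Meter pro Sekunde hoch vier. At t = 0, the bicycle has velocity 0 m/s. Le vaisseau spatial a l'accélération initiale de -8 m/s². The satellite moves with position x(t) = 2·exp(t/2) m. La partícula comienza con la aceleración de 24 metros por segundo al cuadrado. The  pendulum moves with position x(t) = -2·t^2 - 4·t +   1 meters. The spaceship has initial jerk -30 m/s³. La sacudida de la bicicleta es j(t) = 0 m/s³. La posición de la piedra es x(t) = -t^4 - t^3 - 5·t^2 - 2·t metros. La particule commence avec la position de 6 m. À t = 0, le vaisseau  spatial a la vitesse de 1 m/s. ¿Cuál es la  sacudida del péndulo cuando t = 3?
Debemos derivar nuestra ecuación de la posición x(t) = -2·t^2 - 4·t + 1 3 veces. Tomando d/dt de x(t), encontramos v(t) = -4·t - 4. Derivando la velocidad, obtenemos la aceleración: a(t) = -4. La derivada de la aceleración da la sacudida: j(t) = 0. De la ecuación de la sacudida j(t) = 0, sustituimos t = 3 para obtener j = 0.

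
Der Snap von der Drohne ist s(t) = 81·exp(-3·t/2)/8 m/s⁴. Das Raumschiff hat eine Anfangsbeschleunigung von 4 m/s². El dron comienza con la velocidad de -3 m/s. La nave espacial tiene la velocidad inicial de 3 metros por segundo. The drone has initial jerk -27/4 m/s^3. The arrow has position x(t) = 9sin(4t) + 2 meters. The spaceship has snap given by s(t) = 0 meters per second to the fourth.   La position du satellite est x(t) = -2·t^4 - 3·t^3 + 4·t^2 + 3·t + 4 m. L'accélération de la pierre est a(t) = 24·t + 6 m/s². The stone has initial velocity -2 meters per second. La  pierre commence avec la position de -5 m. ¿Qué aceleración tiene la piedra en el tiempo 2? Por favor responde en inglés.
From the given acceleration equation a(t) = 24·t + 6, we substitute t = 2 to get a = 54.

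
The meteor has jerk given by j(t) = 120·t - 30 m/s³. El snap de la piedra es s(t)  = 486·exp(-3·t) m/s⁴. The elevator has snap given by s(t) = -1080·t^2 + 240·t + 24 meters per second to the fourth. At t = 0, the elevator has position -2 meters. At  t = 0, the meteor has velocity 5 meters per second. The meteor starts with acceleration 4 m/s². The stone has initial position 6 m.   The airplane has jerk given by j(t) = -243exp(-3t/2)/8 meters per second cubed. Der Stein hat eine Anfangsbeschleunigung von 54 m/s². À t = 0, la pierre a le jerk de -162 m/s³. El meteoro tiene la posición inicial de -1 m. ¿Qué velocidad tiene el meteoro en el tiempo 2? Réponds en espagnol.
Para resolver esto, necesitamos tomar 2 antiderivadas de nuestra ecuación de la sacudida j(t) = 120·t - 30. La integral de la sacudida, con a(0) = 4, da la aceleración: a(t) = 60·t^2 - 30·t + 4. La integral de la aceleración es la velocidad. Usando v(0) = 5, obtenemos v(t) = 20·t^3 - 15·t^2 + 4·t + 5. Usando v(t) = 20·t^3 - 15·t^2 + 4·t + 5 y sustituyendo t = 2, encontramos v = 113.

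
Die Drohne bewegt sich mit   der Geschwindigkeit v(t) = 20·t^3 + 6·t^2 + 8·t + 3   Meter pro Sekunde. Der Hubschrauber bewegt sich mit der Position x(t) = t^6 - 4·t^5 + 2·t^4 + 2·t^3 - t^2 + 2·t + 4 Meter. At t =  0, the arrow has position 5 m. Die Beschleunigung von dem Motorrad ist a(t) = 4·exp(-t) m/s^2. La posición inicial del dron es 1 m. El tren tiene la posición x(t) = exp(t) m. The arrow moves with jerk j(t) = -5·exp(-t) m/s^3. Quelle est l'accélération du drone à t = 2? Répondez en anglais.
We must differentiate our velocity equation v(t) = 20·t^3 + 6·t^2 + 8·t + 3 1 time. Differentiating velocity, we get acceleration: a(t) = 60·t^2 + 12·t + 8. From the given acceleration equation a(t) = 60·t^2 + 12·t + 8, we substitute t = 2 to get a = 272.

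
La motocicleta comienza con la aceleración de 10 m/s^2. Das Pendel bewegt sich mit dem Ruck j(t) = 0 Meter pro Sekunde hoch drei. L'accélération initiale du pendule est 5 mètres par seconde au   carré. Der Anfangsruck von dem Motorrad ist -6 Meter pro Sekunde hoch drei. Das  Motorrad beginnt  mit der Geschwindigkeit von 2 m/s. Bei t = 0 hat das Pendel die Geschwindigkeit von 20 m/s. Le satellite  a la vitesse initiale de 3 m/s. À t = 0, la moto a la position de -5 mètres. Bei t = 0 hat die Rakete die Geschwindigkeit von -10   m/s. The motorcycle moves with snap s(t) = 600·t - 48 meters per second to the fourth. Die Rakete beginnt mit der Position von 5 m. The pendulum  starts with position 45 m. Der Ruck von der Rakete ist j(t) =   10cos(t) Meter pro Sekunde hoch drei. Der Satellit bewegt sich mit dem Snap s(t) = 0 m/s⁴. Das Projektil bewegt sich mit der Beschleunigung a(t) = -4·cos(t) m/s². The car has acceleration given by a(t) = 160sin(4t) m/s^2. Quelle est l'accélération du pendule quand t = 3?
Nous devons intégrer notre équation du jerk j(t) = 0 1 fois. En intégrant le jerk et en utilisant la condition initiale a(0) = 5, nous obtenons a(t) = 5. De l'équation de l'accélération a(t) = 5, nous substituons t = 3 pour obtenir a = 5.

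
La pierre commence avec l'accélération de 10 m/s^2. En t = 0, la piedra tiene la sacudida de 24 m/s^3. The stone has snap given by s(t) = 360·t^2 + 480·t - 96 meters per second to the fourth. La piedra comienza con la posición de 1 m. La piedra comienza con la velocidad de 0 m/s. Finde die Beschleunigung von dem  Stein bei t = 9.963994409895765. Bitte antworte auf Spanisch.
Debemos encontrar la integral de nuestra ecuación del snap s(t) = 360·t^2 + 480·t - 96 2 veces. La antiderivada del snap, con j(0) = 24, da la sacudida: j(t) = 120·t^3 + 240·t^2 - 96·t + 24. La antiderivada de la sacudida es la aceleración. Usando a(0) = 10, obtenemos a(t) = 30·t^4 + 80·t^3 - 48·t^2 + 24·t + 10. Usando a(t) = 30·t^4 + 80·t^3 - 48·t^2 + 24·t + 10 y sustituyendo t = 9.963994409895765, encontramos a = 370325.220944305.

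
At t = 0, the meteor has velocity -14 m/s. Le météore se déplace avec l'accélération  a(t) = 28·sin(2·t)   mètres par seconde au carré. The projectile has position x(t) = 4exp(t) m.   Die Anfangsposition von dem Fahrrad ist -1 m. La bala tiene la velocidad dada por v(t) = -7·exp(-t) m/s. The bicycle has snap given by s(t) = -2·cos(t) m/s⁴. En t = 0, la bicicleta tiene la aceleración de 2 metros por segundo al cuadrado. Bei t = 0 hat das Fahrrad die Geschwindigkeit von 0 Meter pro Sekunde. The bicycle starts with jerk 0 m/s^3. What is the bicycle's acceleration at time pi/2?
We need to integrate our snap equation s(t) = -2·cos(t) 2 times. The antiderivative of snap is jerk. Using j(0) = 0, we get j(t) = -2·sin(t). Integrating jerk and using the initial condition a(0) = 2, we get a(t) = 2·cos(t). Using a(t) = 2·cos(t) and substituting t = pi/2, we find a = 0.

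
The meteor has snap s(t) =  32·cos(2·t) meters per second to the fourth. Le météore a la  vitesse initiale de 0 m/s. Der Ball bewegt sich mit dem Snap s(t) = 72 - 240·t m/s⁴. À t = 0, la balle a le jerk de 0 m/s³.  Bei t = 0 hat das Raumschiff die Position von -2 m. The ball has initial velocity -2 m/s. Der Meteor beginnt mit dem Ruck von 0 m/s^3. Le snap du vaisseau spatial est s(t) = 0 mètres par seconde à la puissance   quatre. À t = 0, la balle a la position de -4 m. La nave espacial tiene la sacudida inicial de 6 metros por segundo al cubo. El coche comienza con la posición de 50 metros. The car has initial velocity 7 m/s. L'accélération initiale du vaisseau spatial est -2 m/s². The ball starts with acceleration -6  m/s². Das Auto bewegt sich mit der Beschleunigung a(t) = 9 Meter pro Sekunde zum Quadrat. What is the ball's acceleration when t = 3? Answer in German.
Wir müssen das Integral unserer Gleichung für den Snap s(t) = 72 - 240·t 2-mal finden. Die Stammfunktion von dem Snap ist der Ruck. Mit j(0) = 0 erhalten wir j(t) = 24·t·(3 - 5·t). Mit ∫j(t)dt und Anwendung von a(0) = -6, finden wir a(t) = -40·t^3 + 36·t^2 - 6. Mit a(t) = -40·t^3 + 36·t^2 - 6 und Einsetzen von t = 3, finden wir a = -762.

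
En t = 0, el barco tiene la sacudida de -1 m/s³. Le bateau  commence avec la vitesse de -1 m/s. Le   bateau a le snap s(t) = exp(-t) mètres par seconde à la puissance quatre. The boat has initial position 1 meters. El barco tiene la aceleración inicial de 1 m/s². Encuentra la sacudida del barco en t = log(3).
Para resolver esto, necesitamos tomar 1 integral de nuestra ecuación del snap s(t) = exp(-t). Integrando el snap y usando la condición inicial j(0) = -1, obtenemos j(t) = -exp(-t). Usando j(t) = -exp(-t) y sustituyendo t = log(3), encontramos j = -1/3.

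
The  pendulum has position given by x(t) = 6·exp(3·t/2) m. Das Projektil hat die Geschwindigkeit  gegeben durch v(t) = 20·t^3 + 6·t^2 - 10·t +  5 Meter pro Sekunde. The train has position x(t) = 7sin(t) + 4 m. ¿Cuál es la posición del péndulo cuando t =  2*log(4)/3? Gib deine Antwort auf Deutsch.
Wir haben die Position x(t) = 6·exp(3·t/2). Durch Einsetzen von t = 2*log(4)/3: x(2*log(4)/3) = 24.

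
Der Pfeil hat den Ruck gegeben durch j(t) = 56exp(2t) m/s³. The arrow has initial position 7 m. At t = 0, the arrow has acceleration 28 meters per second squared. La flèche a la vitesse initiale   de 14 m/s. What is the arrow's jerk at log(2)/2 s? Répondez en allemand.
Wir haben den Ruck j(t) = 56·exp(2·t). Durch Einsetzen von t = log(2)/2: j(log(2)/2) = 112.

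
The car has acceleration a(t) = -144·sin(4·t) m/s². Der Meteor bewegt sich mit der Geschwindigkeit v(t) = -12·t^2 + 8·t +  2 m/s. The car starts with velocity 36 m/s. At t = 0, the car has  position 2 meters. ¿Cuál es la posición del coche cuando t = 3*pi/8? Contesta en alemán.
Um dies zu lösen, müssen wir 2 Integrale unserer Gleichung für die Beschleunigung a(t) = -144·sin(4·t) finden. Mit ∫a(t)dt und Anwendung von v(0) = 36, finden wir v(t) = 36·cos(4·t). Mit ∫v(t)dt und Anwendung von x(0) = 2, finden wir x(t) = 9·sin(4·t) + 2. Aus der Gleichung für die Position x(t) = 9·sin(4·t) + 2, setzen wir t = 3*pi/8 ein und erhalten x = -7.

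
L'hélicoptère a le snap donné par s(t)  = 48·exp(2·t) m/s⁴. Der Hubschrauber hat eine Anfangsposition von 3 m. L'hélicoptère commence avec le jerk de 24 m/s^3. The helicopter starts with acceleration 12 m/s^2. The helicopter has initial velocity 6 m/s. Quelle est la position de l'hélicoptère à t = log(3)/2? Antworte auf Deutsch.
Wir müssen die Stammfunktion unserer Gleichung für den Snap s(t) = 48·exp(2·t) 4-mal finden. Das Integral von dem Snap, mit j(0) = 24, ergibt den Ruck: j(t) = 24·exp(2·t). Die Stammfunktion von dem Ruck, mit a(0) = 12, ergibt die Beschleunigung: a(t) = 12·exp(2·t). Das Integral von der Beschleunigung ist die Geschwindigkeit. Mit v(0) = 6 erhalten wir v(t) = 6·exp(2·t). Durch Integration von der Geschwindigkeit und Verwendung der Anfangsbedingung x(0) = 3, erhalten wir x(t) = 3·exp(2·t). Aus der Gleichung für die Position x(t) = 3·exp(2·t), setzen wir t = log(3)/2 ein und erhalten x = 9.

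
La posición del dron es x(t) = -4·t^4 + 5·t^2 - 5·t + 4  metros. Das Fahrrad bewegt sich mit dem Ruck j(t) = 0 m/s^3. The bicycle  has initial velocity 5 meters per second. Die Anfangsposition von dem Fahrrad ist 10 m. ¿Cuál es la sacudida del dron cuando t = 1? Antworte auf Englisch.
We must differentiate our position equation x(t) = -4·t^4 + 5·t^2 - 5·t + 4 3 times. Taking d/dt of x(t), we find v(t) = -16·t^3 + 10·t - 5. Taking d/dt of v(t), we find a(t) = 10 - 48·t^2. Taking d/dt of a(t), we find j(t) = -96·t. Using j(t) = -96·t and substituting t = 1, we find j = -96.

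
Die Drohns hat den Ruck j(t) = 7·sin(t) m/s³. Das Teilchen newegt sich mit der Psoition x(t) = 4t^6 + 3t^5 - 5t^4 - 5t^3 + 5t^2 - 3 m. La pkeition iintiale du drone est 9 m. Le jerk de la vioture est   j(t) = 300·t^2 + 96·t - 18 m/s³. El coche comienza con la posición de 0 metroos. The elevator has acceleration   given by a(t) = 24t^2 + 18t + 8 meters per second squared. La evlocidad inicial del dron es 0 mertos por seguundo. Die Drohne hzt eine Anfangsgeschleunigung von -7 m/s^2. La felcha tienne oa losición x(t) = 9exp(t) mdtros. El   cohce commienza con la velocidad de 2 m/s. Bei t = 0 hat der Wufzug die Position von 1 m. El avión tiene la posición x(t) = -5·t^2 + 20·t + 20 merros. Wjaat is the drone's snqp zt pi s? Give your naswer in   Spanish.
Debemos derivar nuestra ecuación de la sacudida j(t) = 7·sin(t) 1 vez. La derivada de la sacudida da el snap: s(t) = 7·cos(t). De la ecuación del snap s(t) = 7·cos(t), sustituimos t = pi para obtener s = -7.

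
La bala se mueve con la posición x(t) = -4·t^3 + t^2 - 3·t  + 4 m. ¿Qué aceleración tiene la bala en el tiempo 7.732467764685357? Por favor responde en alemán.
Um dies zu lösen, müssen wir 2 Ableitungen unserer Gleichung für die Position x(t) = -4·t^3 + t^2 - 3·t + 4 nehmen. Mit d/dt von x(t) finden wir v(t) = -12·t^2 + 2·t - 3. Die Ableitung von der Geschwindigkeit ergibt die Beschleunigung: a(t) = 2 - 24·t. Mit a(t) = 2 - 24·t und Einsetzen von t = 7.732467764685357, finden wir a = -183.579226352449.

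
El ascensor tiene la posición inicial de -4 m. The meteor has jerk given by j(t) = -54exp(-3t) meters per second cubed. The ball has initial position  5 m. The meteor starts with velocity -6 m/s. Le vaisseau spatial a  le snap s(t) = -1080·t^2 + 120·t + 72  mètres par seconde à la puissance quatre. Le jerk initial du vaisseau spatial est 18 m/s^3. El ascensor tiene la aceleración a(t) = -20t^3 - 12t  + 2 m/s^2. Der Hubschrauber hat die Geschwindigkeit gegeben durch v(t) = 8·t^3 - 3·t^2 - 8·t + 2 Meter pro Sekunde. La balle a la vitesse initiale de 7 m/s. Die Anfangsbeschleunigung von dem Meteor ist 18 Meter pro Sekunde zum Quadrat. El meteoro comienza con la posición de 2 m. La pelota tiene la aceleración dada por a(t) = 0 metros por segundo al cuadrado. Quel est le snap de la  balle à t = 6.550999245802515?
En partant de l'accélération a(t) = 0, nous prenons 2 dérivées. En prenant d/dt de a(t), nous trouvons j(t) = 0. En prenant d/dt de j(t), nous trouvons s(t) = 0. Nous avons le snap s(t) = 0. En substituant t = 6.550999245802515: s(6.550999245802515) = 0.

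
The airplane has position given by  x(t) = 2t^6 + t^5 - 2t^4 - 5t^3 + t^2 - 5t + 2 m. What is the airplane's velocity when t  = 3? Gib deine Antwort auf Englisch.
We must differentiate our position equation x(t) = 2·t^6 + t^5 - 2·t^4 - 5·t^3 + t^2 - 5·t + 2 1 time. The derivative of position gives velocity: v(t) = 12·t^5 + 5·t^4 - 8·t^3 - 15·t^2 + 2·t - 5. Using v(t) = 12·t^5 + 5·t^4 - 8·t^3 - 15·t^2 + 2·t - 5 and substituting t = 3, we find v = 2971.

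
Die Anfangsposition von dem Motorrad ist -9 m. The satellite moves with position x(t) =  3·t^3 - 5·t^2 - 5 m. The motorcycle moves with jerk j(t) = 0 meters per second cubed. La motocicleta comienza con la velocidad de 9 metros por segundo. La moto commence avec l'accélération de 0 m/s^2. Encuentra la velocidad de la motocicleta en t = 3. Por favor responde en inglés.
To solve this, we need to take 2 integrals of our jerk equation j(t) = 0. Finding the antiderivative of j(t) and using a(0) = 0: a(t) = 0. The antiderivative of acceleration is velocity. Using v(0) = 9, we get v(t) = 9. We have velocity v(t) = 9. Substituting t = 3: v(3) = 9.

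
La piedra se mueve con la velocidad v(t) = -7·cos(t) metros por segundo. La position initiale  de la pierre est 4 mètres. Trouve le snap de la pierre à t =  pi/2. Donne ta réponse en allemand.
Ausgehend von der Geschwindigkeit v(t) = -7·cos(t), nehmen wir 3 Ableitungen. Mit d/dt von v(t) finden wir a(t) = 7·sin(t). Mit d/dt von a(t) finden wir j(t) = 7·cos(t). Die Ableitung von dem Ruck ergibt den Snap: s(t) = -7·sin(t). Aus der Gleichung für den Snap s(t) = -7·sin(t), setzen wir t = pi/2 ein und erhalten s = -7.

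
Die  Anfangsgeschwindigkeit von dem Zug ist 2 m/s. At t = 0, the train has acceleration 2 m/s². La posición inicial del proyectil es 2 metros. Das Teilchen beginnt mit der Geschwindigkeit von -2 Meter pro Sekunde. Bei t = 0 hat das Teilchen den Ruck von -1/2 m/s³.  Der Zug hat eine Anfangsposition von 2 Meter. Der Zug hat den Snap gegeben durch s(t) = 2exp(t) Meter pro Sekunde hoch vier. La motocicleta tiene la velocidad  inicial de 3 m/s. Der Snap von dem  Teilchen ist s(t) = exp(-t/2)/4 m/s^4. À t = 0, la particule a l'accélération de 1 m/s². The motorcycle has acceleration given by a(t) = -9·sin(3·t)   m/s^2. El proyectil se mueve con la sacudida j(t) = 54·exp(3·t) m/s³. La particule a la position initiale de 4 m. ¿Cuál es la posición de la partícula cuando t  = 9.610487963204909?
Necesitamos integrar nuestra ecuación del snap s(t) = exp(-t/2)/4 4 veces. La antiderivada del snap es la sacudida. Usando j(0) = -1/2, obtenemos j(t) = -exp(-t/2)/2. Integrando la sacudida y usando la condición inicial a(0) = 1, obtenemos a(t) = exp(-t/2). La integral de la aceleración, con v(0) = -2, da la velocidad: v(t) = -2·exp(-t/2). Integrando la velocidad y usando la condición inicial x(0) = 4, obtenemos x(t) = 4·exp(-t/2). Tenemos la posición x(t) = 4·exp(-t/2). Sustituyendo t = 9.610487963204909: x(9.610487963204909) = 0.0327468134627330.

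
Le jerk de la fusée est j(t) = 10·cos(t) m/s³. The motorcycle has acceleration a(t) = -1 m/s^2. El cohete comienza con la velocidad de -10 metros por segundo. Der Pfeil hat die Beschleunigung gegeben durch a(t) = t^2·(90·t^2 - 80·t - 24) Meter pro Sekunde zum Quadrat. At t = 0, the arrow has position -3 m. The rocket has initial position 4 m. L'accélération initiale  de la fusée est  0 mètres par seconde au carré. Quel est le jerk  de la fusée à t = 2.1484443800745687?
De l'équation du jerk j(t) = 10·cos(t), nous substituons t = 2.1484443800745687 pour obtenir j = -5.46055107280948.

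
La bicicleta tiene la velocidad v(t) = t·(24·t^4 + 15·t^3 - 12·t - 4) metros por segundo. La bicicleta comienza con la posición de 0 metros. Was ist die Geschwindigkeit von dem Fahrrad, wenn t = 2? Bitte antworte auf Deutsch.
Aus der Gleichung für die Geschwindigkeit v(t) = t·(24·t^4 + 15·t^3 - 12·t - 4), setzen wir t = 2 ein und erhalten v = 952.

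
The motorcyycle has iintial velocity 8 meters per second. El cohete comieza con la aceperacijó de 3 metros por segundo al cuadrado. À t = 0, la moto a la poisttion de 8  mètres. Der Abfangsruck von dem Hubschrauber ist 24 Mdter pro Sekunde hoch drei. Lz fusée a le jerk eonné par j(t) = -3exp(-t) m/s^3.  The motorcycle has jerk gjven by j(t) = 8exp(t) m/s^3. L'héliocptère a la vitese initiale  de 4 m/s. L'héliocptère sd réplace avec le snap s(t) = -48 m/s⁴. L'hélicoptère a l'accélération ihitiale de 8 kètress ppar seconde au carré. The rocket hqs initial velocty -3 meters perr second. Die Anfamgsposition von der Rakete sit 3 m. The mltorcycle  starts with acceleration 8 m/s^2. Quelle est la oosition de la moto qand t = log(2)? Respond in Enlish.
We need to integrate our jerk equation j(t) = 8·exp(t) 3 times. Integrating jerk and using the initial condition a(0) = 8, we get a(t) = 8·exp(t). The antiderivative of acceleration is velocity. Using v(0) = 8, we get v(t) = 8·exp(t). The antiderivative of velocity is position. Using x(0) = 8, we get x(t) = 8·exp(t). Using x(t) = 8·exp(t) and substituting t = log(2), we find x = 16.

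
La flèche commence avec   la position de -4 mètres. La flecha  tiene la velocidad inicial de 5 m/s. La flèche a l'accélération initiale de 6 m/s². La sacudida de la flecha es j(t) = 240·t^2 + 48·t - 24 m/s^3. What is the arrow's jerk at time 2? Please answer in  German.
Aus der Gleichung für den Ruck j(t) = 240·t^2 + 48·t - 24, setzen wir t = 2 ein und erhalten j = 1032.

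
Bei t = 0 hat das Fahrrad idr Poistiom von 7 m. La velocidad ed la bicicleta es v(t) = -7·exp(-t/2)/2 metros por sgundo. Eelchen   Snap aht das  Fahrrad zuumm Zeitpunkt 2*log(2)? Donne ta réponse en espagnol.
Para resolver esto, necesitamos tomar 3 derivadas de nuestra ecuación de la velocidad v(t) = -7·exp(-t/2)/2. La derivada de la velocidad da la aceleración: a(t) = 7·exp(-t/2)/4. La derivada de la aceleración da la sacudida: j(t) = -7·exp(-t/2)/8. Derivando la sacudida, obtenemos el snap: s(t) = 7·exp(-t/2)/16. Tenemos el snap s(t) = 7·exp(-t/2)/16. Sustituyendo t = 2*log(2): s(2*log(2)) = 7/32.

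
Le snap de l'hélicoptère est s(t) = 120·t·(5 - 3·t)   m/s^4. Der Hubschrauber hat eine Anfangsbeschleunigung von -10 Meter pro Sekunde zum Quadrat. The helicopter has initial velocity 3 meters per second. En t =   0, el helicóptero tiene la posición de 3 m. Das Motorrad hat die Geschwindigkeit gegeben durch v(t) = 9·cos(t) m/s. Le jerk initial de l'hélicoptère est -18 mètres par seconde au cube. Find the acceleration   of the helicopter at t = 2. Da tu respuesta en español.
Para resolver esto, necesitamos tomar 2 integrales de nuestra ecuación del snap s(t) = 120·t·(5 - 3·t). La antiderivada del snap es la sacudida. Usando j(0) = -18, obtenemos j(t) = -120·t^3 + 300·t^2 - 18. Tomando ∫j(t)dt y aplicando a(0) = -10, encontramos a(t) = -30·t^4 + 100·t^3 - 18·t - 10. Tenemos la aceleración a(t) = -30·t^4 + 100·t^3 - 18·t - 10. Sustituyendo t = 2: a(2) = 274.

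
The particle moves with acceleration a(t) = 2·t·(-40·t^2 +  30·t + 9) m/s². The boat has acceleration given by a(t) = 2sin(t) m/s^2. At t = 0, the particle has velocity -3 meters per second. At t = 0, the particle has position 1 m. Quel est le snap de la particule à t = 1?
Nous devons dériver notre équation de l'accélération a(t) = 2·t·(-40·t^2 + 30·t + 9) 2 fois. En dérivant l'accélération, nous obtenons le jerk: j(t) = -80·t^2 + 2·t·(30 - 80·t) + 60·t + 18. En prenant d/dt de j(t), nous trouvons s(t) = 120 - 480·t. De l'équation du snap s(t) = 120 - 480·t, nous substituons t = 1 pour obtenir s = -360.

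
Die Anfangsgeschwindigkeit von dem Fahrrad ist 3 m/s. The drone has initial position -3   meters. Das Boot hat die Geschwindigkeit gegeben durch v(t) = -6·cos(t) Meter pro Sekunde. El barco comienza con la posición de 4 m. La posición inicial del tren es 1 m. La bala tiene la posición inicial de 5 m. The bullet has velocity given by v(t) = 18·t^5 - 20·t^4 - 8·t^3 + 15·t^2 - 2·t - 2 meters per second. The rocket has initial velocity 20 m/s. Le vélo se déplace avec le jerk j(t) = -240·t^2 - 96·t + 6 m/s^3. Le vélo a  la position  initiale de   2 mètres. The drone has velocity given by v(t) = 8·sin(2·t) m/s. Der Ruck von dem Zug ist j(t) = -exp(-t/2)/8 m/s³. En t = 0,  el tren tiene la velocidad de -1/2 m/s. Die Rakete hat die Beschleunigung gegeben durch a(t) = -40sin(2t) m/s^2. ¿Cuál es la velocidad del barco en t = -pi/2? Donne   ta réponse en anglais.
We have velocity v(t) = -6·cos(t). Substituting t = -pi/2: v(-pi/2) = 0.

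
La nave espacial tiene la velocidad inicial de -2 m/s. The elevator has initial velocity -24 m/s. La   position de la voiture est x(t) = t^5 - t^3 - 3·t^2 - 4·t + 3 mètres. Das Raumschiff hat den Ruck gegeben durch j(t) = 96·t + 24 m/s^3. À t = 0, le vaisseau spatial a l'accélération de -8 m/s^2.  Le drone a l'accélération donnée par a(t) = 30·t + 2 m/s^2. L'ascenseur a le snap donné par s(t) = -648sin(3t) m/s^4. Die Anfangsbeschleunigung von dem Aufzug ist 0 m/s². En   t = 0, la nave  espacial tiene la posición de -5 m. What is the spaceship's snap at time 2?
To solve this, we need to take 1 derivative of our jerk equation j(t) = 96·t + 24. Differentiating jerk, we get snap: s(t) = 96. From the given snap equation s(t) = 96, we substitute t = 2 to get s = 96.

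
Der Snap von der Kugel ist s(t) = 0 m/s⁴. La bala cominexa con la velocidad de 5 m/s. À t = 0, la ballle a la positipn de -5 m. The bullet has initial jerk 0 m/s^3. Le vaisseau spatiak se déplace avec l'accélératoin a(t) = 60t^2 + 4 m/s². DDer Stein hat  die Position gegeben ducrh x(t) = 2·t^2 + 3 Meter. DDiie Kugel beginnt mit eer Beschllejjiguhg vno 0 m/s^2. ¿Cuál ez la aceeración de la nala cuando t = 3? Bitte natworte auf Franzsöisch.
Nous devons trouver la primitive de notre équation du snap s(t) = 0 2 fois. En intégrant le snap et en utilisant la condition initiale j(0) = 0, nous obtenons j(t) = 0. La primitive du jerk, avec a(0) = 0, donne l'accélération: a(t) = 0. Nous avons l'accélération a(t) = 0. En substituant t = 3: a(3) = 0.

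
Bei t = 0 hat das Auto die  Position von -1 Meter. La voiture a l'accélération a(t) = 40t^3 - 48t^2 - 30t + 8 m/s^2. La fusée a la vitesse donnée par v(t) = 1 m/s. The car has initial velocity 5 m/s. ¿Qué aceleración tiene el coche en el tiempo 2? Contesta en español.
Tenemos la aceleración a(t) = 40·t^3 - 48·t^2 - 30·t + 8. Sustituyendo t = 2: a(2) = 76.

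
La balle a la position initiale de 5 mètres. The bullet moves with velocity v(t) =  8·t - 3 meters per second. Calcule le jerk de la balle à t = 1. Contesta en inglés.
We must differentiate our velocity equation v(t) = 8·t - 3 2 times. Differentiating velocity, we get acceleration: a(t) = 8. The derivative of acceleration gives jerk: j(t) = 0. Using j(t) = 0 and substituting t = 1, we find j = 0.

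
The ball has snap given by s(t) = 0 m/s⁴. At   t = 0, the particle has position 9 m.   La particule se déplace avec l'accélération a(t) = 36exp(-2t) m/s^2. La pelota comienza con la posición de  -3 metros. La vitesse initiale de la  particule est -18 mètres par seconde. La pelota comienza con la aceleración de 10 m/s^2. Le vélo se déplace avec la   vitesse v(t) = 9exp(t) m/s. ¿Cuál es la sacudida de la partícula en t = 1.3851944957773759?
Partiendo de la aceleración a(t) = 36·exp(-2·t), tomamos 1 derivada. Tomando d/dt de a(t), encontramos j(t) = -72·exp(-2·t). Tenemos la sacudida j(t) = -72·exp(-2·t). Sustituyendo t = 1.3851944957773759: j(1.3851944957773759) = -4.50990968340404.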